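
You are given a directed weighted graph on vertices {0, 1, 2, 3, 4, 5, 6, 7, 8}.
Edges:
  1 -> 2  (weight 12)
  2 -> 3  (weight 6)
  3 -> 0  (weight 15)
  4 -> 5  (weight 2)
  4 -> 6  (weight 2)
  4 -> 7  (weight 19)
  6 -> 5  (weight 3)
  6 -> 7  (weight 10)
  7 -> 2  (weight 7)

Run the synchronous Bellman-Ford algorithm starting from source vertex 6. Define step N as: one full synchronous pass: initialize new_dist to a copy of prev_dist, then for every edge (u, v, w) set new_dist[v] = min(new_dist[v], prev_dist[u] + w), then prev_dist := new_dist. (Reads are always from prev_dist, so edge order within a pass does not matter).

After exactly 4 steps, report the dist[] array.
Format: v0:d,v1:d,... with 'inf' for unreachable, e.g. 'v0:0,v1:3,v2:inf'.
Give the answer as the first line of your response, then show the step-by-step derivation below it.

v0:38,v1:inf,v2:17,v3:23,v4:inf,v5:3,v6:0,v7:10,v8:inf

step 1: dist = v0:inf,v1:inf,v2:inf,v3:inf,v4:inf,v5:3,v6:0,v7:10,v8:inf
step 2: dist = v0:inf,v1:inf,v2:17,v3:inf,v4:inf,v5:3,v6:0,v7:10,v8:inf
step 3: dist = v0:inf,v1:inf,v2:17,v3:23,v4:inf,v5:3,v6:0,v7:10,v8:inf
step 4: dist = v0:38,v1:inf,v2:17,v3:23,v4:inf,v5:3,v6:0,v7:10,v8:inf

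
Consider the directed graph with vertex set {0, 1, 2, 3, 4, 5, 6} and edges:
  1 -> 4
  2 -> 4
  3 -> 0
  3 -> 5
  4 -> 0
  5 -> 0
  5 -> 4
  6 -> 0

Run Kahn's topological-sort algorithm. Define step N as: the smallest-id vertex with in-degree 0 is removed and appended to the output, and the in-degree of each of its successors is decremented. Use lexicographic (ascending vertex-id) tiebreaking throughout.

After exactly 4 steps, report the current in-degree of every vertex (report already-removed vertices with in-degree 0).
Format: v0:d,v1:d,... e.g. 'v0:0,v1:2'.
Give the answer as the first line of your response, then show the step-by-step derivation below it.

v0:2,v1:0,v2:0,v3:0,v4:0,v5:0,v6:0

step 1: output 1; order=[1]; indeg=(4,0,0,0,2,1,0)
step 2: output 2; order=[1,2]; indeg=(4,0,0,0,1,1,0)
step 3: output 3; order=[1,2,3]; indeg=(3,0,0,0,1,0,0)
step 4: output 5; order=[1,2,3,5]; indeg=(2,0,0,0,0,0,0)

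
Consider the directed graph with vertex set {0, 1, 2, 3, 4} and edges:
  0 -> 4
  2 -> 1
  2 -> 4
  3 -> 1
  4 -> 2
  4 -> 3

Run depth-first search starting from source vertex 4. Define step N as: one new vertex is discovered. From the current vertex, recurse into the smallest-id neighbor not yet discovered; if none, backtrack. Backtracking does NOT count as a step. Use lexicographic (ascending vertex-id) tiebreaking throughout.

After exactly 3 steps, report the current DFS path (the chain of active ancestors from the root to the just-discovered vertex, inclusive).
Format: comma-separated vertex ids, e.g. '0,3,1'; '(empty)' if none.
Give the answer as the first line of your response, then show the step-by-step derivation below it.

4,2,1

step 1: discover 4; path=4; order=4
step 2: discover 2; path=4>2; order=4,2
step 3: discover 1; path=4>2>1; order=4,2,1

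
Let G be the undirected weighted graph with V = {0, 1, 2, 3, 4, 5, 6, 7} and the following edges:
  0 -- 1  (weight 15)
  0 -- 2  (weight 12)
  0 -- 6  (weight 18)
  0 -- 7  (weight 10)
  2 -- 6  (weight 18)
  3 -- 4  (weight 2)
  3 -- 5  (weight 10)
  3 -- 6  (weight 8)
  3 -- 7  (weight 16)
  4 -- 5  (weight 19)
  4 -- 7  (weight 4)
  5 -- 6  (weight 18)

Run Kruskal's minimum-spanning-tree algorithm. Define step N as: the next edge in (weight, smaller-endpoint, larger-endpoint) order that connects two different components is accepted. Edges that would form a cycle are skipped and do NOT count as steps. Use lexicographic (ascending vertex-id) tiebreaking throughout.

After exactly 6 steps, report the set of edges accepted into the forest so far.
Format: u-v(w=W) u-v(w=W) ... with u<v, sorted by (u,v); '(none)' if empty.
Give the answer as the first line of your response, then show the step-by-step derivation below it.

0-2(w=12) 0-7(w=10) 3-4(w=2) 3-5(w=10) 3-6(w=8) 4-7(w=4)

step 1: add edge 3-4 (w=2); MST = {3-4(w=2)}
step 2: add edge 4-7 (w=4); MST = {3-4(w=2) 4-7(w=4)}
step 3: add edge 3-6 (w=8); MST = {3-4(w=2) 3-6(w=8) 4-7(w=4)}
step 4: add edge 0-7 (w=10); MST = {0-7(w=10) 3-4(w=2) 3-6(w=8) 4-7(w=4)}
step 5: add edge 3-5 (w=10); MST = {0-7(w=10) 3-4(w=2) 3-5(w=10) 3-6(w=8) 4-7(w=4)}
step 6: add edge 0-2 (w=12); MST = {0-2(w=12) 0-7(w=10) 3-4(w=2) 3-5(w=10) 3-6(w=8) 4-7(w=4)}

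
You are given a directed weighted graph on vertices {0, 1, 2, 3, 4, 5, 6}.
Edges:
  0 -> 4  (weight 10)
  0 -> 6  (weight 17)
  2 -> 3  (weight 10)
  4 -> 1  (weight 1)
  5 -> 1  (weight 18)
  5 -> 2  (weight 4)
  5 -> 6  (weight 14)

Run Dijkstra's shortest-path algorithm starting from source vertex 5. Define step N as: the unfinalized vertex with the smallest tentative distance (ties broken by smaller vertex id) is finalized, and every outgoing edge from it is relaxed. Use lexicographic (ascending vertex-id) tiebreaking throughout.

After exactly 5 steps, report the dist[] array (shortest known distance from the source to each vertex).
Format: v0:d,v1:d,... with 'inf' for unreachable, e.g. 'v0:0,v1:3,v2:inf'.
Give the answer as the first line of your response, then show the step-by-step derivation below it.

v0:inf,v1:18,v2:4,v3:14,v4:inf,v5:0,v6:14

step 1: dist = v0:inf,v1:18,v2:4,v3:inf,v4:inf,v5:0,v6:14
step 2: dist = v0:inf,v1:18,v2:4,v3:14,v4:inf,v5:0,v6:14
step 3: dist = v0:inf,v1:18,v2:4,v3:14,v4:inf,v5:0,v6:14
step 4: dist = v0:inf,v1:18,v2:4,v3:14,v4:inf,v5:0,v6:14
step 5: dist = v0:inf,v1:18,v2:4,v3:14,v4:inf,v5:0,v6:14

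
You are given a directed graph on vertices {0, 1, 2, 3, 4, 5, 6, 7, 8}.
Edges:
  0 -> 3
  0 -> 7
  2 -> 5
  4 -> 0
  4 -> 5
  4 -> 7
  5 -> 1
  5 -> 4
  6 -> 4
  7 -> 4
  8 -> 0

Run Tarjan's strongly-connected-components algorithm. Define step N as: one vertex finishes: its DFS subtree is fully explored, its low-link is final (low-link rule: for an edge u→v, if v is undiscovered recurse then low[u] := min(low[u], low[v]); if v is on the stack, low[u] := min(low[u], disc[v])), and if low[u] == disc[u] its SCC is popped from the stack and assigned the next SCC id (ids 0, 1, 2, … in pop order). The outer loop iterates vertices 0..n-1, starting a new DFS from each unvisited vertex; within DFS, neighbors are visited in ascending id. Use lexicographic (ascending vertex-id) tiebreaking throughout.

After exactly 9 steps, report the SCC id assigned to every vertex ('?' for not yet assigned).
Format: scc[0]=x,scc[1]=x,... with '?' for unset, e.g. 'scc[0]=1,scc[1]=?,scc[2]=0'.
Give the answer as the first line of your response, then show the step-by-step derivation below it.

scc[0]=2,scc[1]=1,scc[2]=3,scc[3]=0,scc[4]=2,scc[5]=2,scc[6]=4,scc[7]=2,scc[8]=5

step 1: low=(low[0]=0,low[1]=?,low[2]=?,low[3]=1,low[4]=?,low[5]=?,low[6]=?,low[7]=?,low[8]=?); scc=(scc[0]=?,scc[1]=?,scc[2]=?,scc[3]=0,scc[4]=?,scc[5]=?,scc[6]=?,scc[7]=?,scc[8]=?)
step 2: low=(low[0]=0,low[1]=5,low[2]=?,low[3]=1,low[4]=0,low[5]=4,low[6]=?,low[7]=2,low[8]=?); scc=(scc[0]=?,scc[1]=1,scc[2]=?,scc[3]=0,scc[4]=?,scc[5]=?,scc[6]=?,scc[7]=?,scc[8]=?)
step 3: low=(low[0]=0,low[1]=5,low[2]=?,low[3]=1,low[4]=0,low[5]=3,low[6]=?,low[7]=2,low[8]=?); scc=(scc[0]=?,scc[1]=1,scc[2]=?,scc[3]=0,scc[4]=?,scc[5]=?,scc[6]=?,scc[7]=?,scc[8]=?)
step 4: low=(low[0]=0,low[1]=5,low[2]=?,low[3]=1,low[4]=0,low[5]=3,low[6]=?,low[7]=2,low[8]=?); scc=(scc[0]=?,scc[1]=1,scc[2]=?,scc[3]=0,scc[4]=?,scc[5]=?,scc[6]=?,scc[7]=?,scc[8]=?)
step 5: low=(low[0]=0,low[1]=5,low[2]=?,low[3]=1,low[4]=0,low[5]=3,low[6]=?,low[7]=0,low[8]=?); scc=(scc[0]=?,scc[1]=1,scc[2]=?,scc[3]=0,scc[4]=?,scc[5]=?,scc[6]=?,scc[7]=?,scc[8]=?)
step 6: low=(low[0]=0,low[1]=5,low[2]=?,low[3]=1,low[4]=0,low[5]=3,low[6]=?,low[7]=0,low[8]=?); scc=(scc[0]=2,scc[1]=1,scc[2]=?,scc[3]=0,scc[4]=2,scc[5]=2,scc[6]=?,scc[7]=2,scc[8]=?)
step 7: low=(low[0]=0,low[1]=5,low[2]=6,low[3]=1,low[4]=0,low[5]=3,low[6]=?,low[7]=0,low[8]=?); scc=(scc[0]=2,scc[1]=1,scc[2]=3,scc[3]=0,scc[4]=2,scc[5]=2,scc[6]=?,scc[7]=2,scc[8]=?)
step 8: low=(low[0]=0,low[1]=5,low[2]=6,low[3]=1,low[4]=0,low[5]=3,low[6]=7,low[7]=0,low[8]=?); scc=(scc[0]=2,scc[1]=1,scc[2]=3,scc[3]=0,scc[4]=2,scc[5]=2,scc[6]=4,scc[7]=2,scc[8]=?)
step 9: low=(low[0]=0,low[1]=5,low[2]=6,low[3]=1,low[4]=0,low[5]=3,low[6]=7,low[7]=0,low[8]=8); scc=(scc[0]=2,scc[1]=1,scc[2]=3,scc[3]=0,scc[4]=2,scc[5]=2,scc[6]=4,scc[7]=2,scc[8]=5)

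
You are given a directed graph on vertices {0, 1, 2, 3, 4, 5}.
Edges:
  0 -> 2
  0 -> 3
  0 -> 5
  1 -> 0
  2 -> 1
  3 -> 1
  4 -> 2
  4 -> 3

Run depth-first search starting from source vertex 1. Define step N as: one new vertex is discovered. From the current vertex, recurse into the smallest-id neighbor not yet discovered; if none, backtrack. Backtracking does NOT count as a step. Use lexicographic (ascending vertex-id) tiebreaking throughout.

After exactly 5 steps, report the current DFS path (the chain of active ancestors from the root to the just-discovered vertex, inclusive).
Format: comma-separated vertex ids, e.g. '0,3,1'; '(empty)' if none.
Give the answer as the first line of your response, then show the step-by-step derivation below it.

1,0,5

step 1: discover 1; path=1; order=1
step 2: discover 0; path=1>0; order=1,0
step 3: discover 2; path=1>0>2; order=1,0,2
step 4: discover 3; path=1>0>3; order=1,0,2,3
step 5: discover 5; path=1>0>5; order=1,0,2,3,5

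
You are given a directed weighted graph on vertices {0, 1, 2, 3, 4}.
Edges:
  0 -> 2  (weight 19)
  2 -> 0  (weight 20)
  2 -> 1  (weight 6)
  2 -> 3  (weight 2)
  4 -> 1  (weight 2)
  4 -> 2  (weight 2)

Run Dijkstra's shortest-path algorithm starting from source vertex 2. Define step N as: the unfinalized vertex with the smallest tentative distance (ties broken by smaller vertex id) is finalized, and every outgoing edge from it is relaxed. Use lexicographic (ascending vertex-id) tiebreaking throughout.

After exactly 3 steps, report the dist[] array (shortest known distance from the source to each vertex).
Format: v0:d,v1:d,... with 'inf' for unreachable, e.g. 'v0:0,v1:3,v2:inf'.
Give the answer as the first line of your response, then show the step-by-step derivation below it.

v0:20,v1:6,v2:0,v3:2,v4:inf

step 1: dist = v0:20,v1:6,v2:0,v3:2,v4:inf
step 2: dist = v0:20,v1:6,v2:0,v3:2,v4:inf
step 3: dist = v0:20,v1:6,v2:0,v3:2,v4:inf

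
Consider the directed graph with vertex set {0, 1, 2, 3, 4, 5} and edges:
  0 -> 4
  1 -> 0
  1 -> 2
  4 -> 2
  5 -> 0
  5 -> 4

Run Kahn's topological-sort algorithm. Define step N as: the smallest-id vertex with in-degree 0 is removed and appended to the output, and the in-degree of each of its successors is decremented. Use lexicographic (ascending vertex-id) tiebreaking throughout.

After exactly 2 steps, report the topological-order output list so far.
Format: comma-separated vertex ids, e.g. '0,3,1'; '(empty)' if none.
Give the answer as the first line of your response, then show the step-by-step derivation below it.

1,3

step 1: output 1; order=[1]; indeg=(1,0,1,0,2,0)
step 2: output 3; order=[1,3]; indeg=(1,0,1,0,2,0)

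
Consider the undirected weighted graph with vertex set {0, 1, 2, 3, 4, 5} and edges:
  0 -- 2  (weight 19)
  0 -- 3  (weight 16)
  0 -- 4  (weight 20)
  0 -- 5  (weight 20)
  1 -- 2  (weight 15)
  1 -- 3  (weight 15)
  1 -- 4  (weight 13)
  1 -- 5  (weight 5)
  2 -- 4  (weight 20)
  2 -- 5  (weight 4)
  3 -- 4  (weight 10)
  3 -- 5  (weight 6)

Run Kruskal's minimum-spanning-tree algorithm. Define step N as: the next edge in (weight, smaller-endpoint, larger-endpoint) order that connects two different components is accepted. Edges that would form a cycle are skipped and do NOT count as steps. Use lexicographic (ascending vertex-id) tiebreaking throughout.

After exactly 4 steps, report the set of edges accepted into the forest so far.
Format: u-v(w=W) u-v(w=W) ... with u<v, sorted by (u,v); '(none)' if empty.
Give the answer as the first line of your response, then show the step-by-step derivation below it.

1-5(w=5) 2-5(w=4) 3-4(w=10) 3-5(w=6)

step 1: add edge 2-5 (w=4); MST = {2-5(w=4)}
step 2: add edge 1-5 (w=5); MST = {1-5(w=5) 2-5(w=4)}
step 3: add edge 3-5 (w=6); MST = {1-5(w=5) 2-5(w=4) 3-5(w=6)}
step 4: add edge 3-4 (w=10); MST = {1-5(w=5) 2-5(w=4) 3-4(w=10) 3-5(w=6)}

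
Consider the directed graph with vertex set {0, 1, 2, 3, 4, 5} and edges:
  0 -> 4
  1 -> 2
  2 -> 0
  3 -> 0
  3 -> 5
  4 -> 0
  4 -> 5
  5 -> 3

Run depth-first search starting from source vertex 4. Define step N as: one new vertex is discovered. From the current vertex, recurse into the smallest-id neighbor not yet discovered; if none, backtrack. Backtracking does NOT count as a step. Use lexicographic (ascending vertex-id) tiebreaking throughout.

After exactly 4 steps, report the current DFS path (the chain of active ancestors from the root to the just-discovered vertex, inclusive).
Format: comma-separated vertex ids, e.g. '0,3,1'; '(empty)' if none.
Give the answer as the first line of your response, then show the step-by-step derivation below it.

4,5,3

step 1: discover 4; path=4; order=4
step 2: discover 0; path=4>0; order=4,0
step 3: discover 5; path=4>5; order=4,0,5
step 4: discover 3; path=4>5>3; order=4,0,5,3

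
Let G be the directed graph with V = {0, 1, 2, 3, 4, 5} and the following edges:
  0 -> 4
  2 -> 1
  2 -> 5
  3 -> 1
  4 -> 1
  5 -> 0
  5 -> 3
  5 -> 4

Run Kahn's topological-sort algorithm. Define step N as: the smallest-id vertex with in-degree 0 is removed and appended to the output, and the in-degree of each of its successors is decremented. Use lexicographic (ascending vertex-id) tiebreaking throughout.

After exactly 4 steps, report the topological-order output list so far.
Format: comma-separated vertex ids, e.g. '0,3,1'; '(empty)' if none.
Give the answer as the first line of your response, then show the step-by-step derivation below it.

2,5,0,3

step 1: output 2; order=[2]; indeg=(1,2,0,1,2,0)
step 2: output 5; order=[2,5]; indeg=(0,2,0,0,1,0)
step 3: output 0; order=[2,5,0]; indeg=(0,2,0,0,0,0)
step 4: output 3; order=[2,5,0,3]; indeg=(0,1,0,0,0,0)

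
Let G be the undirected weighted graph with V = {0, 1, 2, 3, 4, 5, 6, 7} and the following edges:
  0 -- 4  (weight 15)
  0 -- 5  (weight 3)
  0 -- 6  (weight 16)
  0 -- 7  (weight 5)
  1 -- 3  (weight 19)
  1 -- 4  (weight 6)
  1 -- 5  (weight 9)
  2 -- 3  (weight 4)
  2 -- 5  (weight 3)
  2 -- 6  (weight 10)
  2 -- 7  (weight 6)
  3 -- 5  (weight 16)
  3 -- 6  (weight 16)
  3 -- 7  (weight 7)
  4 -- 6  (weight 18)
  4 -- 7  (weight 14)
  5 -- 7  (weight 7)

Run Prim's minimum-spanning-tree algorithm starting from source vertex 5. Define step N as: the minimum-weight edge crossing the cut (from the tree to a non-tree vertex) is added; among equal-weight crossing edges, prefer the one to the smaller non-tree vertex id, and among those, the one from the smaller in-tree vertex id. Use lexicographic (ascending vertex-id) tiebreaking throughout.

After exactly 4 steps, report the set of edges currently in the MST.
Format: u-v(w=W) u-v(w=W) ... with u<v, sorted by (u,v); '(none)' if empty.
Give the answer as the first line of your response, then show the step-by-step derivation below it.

0-5(w=3) 0-7(w=5) 2-3(w=4) 2-5(w=3)

step 1: add edge 0-5 (w=3); MST = {0-5(w=3)}
step 2: add edge 2-5 (w=3); MST = {0-5(w=3) 2-5(w=3)}
step 3: add edge 2-3 (w=4); MST = {0-5(w=3) 2-3(w=4) 2-5(w=3)}
step 4: add edge 0-7 (w=5); MST = {0-5(w=3) 0-7(w=5) 2-3(w=4) 2-5(w=3)}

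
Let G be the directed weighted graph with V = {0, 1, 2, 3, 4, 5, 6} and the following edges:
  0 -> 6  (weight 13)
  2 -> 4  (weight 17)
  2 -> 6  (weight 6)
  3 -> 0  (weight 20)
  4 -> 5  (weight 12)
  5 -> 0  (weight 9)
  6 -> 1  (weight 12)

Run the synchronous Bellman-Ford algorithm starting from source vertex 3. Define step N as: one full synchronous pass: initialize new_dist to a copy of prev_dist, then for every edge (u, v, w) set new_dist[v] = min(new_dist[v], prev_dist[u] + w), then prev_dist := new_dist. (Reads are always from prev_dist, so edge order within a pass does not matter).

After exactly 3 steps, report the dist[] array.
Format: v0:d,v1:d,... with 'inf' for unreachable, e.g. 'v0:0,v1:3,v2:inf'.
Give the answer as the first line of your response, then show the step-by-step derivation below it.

v0:20,v1:45,v2:inf,v3:0,v4:inf,v5:inf,v6:33

step 1: dist = v0:20,v1:inf,v2:inf,v3:0,v4:inf,v5:inf,v6:inf
step 2: dist = v0:20,v1:inf,v2:inf,v3:0,v4:inf,v5:inf,v6:33
step 3: dist = v0:20,v1:45,v2:inf,v3:0,v4:inf,v5:inf,v6:33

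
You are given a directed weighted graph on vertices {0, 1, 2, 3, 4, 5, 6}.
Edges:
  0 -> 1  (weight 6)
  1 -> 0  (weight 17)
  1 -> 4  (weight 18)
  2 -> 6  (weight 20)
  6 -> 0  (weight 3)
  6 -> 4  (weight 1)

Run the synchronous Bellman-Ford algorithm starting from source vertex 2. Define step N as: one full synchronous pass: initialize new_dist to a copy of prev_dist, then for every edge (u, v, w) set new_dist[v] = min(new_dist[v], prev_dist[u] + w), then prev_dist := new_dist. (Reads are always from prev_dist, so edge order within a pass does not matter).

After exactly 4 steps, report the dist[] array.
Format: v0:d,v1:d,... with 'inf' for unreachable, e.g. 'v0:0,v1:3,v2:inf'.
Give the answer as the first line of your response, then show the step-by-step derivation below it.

v0:23,v1:29,v2:0,v3:inf,v4:21,v5:inf,v6:20

step 1: dist = v0:inf,v1:inf,v2:0,v3:inf,v4:inf,v5:inf,v6:20
step 2: dist = v0:23,v1:inf,v2:0,v3:inf,v4:21,v5:inf,v6:20
step 3: dist = v0:23,v1:29,v2:0,v3:inf,v4:21,v5:inf,v6:20
step 4: dist = v0:23,v1:29,v2:0,v3:inf,v4:21,v5:inf,v6:20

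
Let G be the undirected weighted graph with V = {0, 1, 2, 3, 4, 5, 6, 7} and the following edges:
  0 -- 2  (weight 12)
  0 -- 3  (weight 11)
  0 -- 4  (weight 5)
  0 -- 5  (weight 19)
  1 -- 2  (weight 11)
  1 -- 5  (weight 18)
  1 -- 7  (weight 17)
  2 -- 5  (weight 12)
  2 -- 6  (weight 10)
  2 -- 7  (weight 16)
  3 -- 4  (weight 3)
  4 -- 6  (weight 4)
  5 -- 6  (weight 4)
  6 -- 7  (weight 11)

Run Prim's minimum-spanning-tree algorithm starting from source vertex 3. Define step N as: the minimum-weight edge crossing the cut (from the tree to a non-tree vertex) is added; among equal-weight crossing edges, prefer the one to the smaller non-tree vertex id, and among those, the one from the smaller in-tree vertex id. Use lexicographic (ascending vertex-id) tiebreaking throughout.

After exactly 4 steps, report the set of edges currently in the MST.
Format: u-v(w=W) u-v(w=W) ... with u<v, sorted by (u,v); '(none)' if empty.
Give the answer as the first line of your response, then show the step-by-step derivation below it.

0-4(w=5) 3-4(w=3) 4-6(w=4) 5-6(w=4)

step 1: add edge 3-4 (w=3); MST = {3-4(w=3)}
step 2: add edge 4-6 (w=4); MST = {3-4(w=3) 4-6(w=4)}
step 3: add edge 5-6 (w=4); MST = {3-4(w=3) 4-6(w=4) 5-6(w=4)}
step 4: add edge 0-4 (w=5); MST = {0-4(w=5) 3-4(w=3) 4-6(w=4) 5-6(w=4)}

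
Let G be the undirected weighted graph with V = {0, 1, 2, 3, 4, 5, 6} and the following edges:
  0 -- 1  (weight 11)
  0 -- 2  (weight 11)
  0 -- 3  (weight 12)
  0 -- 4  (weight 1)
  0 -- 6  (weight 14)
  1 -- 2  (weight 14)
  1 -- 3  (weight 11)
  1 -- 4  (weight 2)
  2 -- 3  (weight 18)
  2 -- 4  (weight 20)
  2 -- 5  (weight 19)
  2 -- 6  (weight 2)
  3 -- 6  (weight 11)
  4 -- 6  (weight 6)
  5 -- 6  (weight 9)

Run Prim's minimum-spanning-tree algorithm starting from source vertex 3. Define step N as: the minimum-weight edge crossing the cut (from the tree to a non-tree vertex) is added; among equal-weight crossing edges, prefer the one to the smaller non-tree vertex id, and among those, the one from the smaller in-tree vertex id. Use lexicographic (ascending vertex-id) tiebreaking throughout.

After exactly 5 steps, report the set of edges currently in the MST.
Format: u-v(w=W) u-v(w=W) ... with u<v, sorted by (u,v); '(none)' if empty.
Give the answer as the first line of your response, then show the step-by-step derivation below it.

0-4(w=1) 1-3(w=11) 1-4(w=2) 2-6(w=2) 4-6(w=6)

step 1: add edge 1-3 (w=11); MST = {1-3(w=11)}
step 2: add edge 1-4 (w=2); MST = {1-3(w=11) 1-4(w=2)}
step 3: add edge 0-4 (w=1); MST = {0-4(w=1) 1-3(w=11) 1-4(w=2)}
step 4: add edge 4-6 (w=6); MST = {0-4(w=1) 1-3(w=11) 1-4(w=2) 4-6(w=6)}
step 5: add edge 2-6 (w=2); MST = {0-4(w=1) 1-3(w=11) 1-4(w=2) 2-6(w=2) 4-6(w=6)}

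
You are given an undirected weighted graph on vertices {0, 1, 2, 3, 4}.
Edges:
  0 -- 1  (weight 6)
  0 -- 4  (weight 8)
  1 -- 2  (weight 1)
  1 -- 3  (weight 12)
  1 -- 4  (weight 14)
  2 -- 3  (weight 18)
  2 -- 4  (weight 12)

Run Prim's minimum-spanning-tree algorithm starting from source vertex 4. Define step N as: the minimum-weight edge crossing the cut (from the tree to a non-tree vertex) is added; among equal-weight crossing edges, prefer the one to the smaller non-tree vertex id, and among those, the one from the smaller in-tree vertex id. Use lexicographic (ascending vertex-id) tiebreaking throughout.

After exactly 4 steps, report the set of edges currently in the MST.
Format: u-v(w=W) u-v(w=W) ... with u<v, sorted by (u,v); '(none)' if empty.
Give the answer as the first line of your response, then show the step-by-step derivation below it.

0-1(w=6) 0-4(w=8) 1-2(w=1) 1-3(w=12)

step 1: add edge 0-4 (w=8); MST = {0-4(w=8)}
step 2: add edge 0-1 (w=6); MST = {0-1(w=6) 0-4(w=8)}
step 3: add edge 1-2 (w=1); MST = {0-1(w=6) 0-4(w=8) 1-2(w=1)}
step 4: add edge 1-3 (w=12); MST = {0-1(w=6) 0-4(w=8) 1-2(w=1) 1-3(w=12)}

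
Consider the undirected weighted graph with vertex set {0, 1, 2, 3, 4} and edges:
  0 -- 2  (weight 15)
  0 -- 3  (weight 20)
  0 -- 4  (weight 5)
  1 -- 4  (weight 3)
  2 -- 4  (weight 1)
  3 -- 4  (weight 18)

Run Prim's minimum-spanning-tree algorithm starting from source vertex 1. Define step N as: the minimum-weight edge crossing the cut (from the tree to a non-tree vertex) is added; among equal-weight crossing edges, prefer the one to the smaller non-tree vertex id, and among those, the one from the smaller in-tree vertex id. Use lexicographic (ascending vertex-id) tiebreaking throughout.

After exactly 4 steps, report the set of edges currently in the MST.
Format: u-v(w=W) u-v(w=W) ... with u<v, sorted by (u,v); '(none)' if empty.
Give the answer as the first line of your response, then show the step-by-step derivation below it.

0-4(w=5) 1-4(w=3) 2-4(w=1) 3-4(w=18)

step 1: add edge 1-4 (w=3); MST = {1-4(w=3)}
step 2: add edge 2-4 (w=1); MST = {1-4(w=3) 2-4(w=1)}
step 3: add edge 0-4 (w=5); MST = {0-4(w=5) 1-4(w=3) 2-4(w=1)}
step 4: add edge 3-4 (w=18); MST = {0-4(w=5) 1-4(w=3) 2-4(w=1) 3-4(w=18)}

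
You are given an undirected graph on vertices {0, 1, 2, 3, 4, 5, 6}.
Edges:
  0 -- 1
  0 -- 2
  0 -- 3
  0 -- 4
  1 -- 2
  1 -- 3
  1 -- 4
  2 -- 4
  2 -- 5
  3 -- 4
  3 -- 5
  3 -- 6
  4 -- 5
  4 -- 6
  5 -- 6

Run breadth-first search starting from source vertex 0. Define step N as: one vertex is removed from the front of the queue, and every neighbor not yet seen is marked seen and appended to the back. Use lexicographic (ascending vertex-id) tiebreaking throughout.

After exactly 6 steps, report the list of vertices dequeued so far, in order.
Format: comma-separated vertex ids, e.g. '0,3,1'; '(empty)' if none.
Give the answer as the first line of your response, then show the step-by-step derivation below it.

0,1,2,3,4,5

step 1: dequeue 0; queue=[1,2,3,4]; order=0
step 2: dequeue 1; queue=[2,3,4]; order=0,1
step 3: dequeue 2; queue=[3,4,5]; order=0,1,2
step 4: dequeue 3; queue=[4,5,6]; order=0,1,2,3
step 5: dequeue 4; queue=[5,6]; order=0,1,2,3,4
step 6: dequeue 5; queue=[6]; order=0,1,2,3,4,5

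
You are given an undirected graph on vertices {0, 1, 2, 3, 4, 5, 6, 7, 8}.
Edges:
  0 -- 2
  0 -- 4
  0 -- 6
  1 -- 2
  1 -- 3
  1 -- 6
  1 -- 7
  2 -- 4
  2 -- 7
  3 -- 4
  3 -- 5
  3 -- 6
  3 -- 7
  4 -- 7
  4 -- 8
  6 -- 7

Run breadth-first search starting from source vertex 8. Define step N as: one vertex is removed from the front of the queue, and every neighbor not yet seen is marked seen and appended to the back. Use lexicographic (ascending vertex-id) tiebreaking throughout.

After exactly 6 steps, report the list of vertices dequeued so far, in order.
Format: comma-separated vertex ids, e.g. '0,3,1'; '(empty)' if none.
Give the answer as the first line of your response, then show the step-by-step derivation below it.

8,4,0,2,3,7

step 1: dequeue 8; queue=[4]; order=8
step 2: dequeue 4; queue=[0,2,3,7]; order=8,4
step 3: dequeue 0; queue=[2,3,7,6]; order=8,4,0
step 4: dequeue 2; queue=[3,7,6,1]; order=8,4,0,2
step 5: dequeue 3; queue=[7,6,1,5]; order=8,4,0,2,3
step 6: dequeue 7; queue=[6,1,5]; order=8,4,0,2,3,7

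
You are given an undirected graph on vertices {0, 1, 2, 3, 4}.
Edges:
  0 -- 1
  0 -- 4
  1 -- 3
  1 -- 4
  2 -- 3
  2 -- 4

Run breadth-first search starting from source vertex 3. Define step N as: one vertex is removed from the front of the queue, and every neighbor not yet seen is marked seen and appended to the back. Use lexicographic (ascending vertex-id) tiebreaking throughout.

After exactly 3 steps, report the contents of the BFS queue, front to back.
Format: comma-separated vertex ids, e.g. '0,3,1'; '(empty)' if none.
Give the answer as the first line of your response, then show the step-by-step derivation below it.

0,4

step 1: dequeue 3; queue=[1,2]; order=3
step 2: dequeue 1; queue=[2,0,4]; order=3,1
step 3: dequeue 2; queue=[0,4]; order=3,1,2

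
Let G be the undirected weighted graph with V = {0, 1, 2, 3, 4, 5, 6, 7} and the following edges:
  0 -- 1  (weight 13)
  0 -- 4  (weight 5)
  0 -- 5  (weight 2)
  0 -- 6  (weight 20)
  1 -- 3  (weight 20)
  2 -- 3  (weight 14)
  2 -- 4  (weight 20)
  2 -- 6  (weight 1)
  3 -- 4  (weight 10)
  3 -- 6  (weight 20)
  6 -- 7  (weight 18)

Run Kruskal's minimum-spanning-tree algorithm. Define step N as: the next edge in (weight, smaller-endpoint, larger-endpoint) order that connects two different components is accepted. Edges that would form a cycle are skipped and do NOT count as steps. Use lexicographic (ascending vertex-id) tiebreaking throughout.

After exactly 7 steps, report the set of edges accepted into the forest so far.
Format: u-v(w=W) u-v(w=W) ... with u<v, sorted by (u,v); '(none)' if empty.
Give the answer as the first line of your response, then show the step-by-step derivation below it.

0-1(w=13) 0-4(w=5) 0-5(w=2) 2-3(w=14) 2-6(w=1) 3-4(w=10) 6-7(w=18)

step 1: add edge 2-6 (w=1); MST = {2-6(w=1)}
step 2: add edge 0-5 (w=2); MST = {0-5(w=2) 2-6(w=1)}
step 3: add edge 0-4 (w=5); MST = {0-4(w=5) 0-5(w=2) 2-6(w=1)}
step 4: add edge 3-4 (w=10); MST = {0-4(w=5) 0-5(w=2) 2-6(w=1) 3-4(w=10)}
step 5: add edge 0-1 (w=13); MST = {0-1(w=13) 0-4(w=5) 0-5(w=2) 2-6(w=1) 3-4(w=10)}
step 6: add edge 2-3 (w=14); MST = {0-1(w=13) 0-4(w=5) 0-5(w=2) 2-3(w=14) 2-6(w=1) 3-4(w=10)}
step 7: add edge 6-7 (w=18); MST = {0-1(w=13) 0-4(w=5) 0-5(w=2) 2-3(w=14) 2-6(w=1) 3-4(w=10) 6-7(w=18)}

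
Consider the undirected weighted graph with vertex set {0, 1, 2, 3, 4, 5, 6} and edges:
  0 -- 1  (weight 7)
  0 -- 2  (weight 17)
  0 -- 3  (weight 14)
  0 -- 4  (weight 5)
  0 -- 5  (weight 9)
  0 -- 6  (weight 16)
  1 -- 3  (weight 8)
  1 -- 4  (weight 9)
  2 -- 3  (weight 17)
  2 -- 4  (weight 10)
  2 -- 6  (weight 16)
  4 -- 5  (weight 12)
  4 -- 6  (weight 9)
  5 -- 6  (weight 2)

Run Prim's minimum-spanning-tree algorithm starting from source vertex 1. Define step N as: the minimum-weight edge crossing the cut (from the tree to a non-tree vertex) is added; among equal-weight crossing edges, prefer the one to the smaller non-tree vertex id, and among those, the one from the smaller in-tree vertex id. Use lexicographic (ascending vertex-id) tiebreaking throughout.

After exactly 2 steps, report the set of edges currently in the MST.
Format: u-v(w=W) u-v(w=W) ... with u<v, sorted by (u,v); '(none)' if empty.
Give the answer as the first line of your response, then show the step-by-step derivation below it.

0-1(w=7) 0-4(w=5)

step 1: add edge 0-1 (w=7); MST = {0-1(w=7)}
step 2: add edge 0-4 (w=5); MST = {0-1(w=7) 0-4(w=5)}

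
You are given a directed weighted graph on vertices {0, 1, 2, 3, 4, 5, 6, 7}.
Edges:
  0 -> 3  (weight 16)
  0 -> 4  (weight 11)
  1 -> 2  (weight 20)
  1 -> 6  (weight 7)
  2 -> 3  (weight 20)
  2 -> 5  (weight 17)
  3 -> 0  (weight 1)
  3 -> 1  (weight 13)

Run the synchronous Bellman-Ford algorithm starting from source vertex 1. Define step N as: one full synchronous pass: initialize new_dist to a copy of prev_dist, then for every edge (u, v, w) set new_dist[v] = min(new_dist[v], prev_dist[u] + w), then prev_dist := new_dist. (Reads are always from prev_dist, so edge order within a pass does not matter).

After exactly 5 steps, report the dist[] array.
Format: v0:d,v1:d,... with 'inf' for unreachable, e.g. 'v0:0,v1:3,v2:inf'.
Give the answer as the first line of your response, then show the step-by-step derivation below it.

v0:41,v1:0,v2:20,v3:40,v4:52,v5:37,v6:7,v7:inf

step 1: dist = v0:inf,v1:0,v2:20,v3:inf,v4:inf,v5:inf,v6:7,v7:inf
step 2: dist = v0:inf,v1:0,v2:20,v3:40,v4:inf,v5:37,v6:7,v7:inf
step 3: dist = v0:41,v1:0,v2:20,v3:40,v4:inf,v5:37,v6:7,v7:inf
step 4: dist = v0:41,v1:0,v2:20,v3:40,v4:52,v5:37,v6:7,v7:inf
step 5: dist = v0:41,v1:0,v2:20,v3:40,v4:52,v5:37,v6:7,v7:inf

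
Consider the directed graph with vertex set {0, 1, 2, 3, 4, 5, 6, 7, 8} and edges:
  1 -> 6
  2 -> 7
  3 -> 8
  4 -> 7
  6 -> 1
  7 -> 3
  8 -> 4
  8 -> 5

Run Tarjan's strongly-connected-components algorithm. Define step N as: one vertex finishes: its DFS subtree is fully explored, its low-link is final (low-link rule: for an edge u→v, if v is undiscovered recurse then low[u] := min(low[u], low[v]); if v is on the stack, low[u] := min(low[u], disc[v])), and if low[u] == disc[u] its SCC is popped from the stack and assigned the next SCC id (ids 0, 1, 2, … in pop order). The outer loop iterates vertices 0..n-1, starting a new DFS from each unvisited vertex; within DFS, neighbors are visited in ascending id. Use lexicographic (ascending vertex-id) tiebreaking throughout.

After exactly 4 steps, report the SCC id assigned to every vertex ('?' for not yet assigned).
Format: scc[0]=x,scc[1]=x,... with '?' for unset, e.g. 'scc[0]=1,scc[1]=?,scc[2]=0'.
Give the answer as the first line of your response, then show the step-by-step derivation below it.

scc[0]=0,scc[1]=1,scc[2]=?,scc[3]=?,scc[4]=?,scc[5]=?,scc[6]=1,scc[7]=?,scc[8]=?

step 1: low=(low[0]=0,low[1]=?,low[2]=?,low[3]=?,low[4]=?,low[5]=?,low[6]=?,low[7]=?,low[8]=?); scc=(scc[0]=0,scc[1]=?,scc[2]=?,scc[3]=?,scc[4]=?,scc[5]=?,scc[6]=?,scc[7]=?,scc[8]=?)
step 2: low=(low[0]=0,low[1]=1,low[2]=?,low[3]=?,low[4]=?,low[5]=?,low[6]=1,low[7]=?,low[8]=?); scc=(scc[0]=0,scc[1]=?,scc[2]=?,scc[3]=?,scc[4]=?,scc[5]=?,scc[6]=?,scc[7]=?,scc[8]=?)
step 3: low=(low[0]=0,low[1]=1,low[2]=?,low[3]=?,low[4]=?,low[5]=?,low[6]=1,low[7]=?,low[8]=?); scc=(scc[0]=0,scc[1]=1,scc[2]=?,scc[3]=?,scc[4]=?,scc[5]=?,scc[6]=1,scc[7]=?,scc[8]=?)
step 4: low=(low[0]=0,low[1]=1,low[2]=3,low[3]=5,low[4]=4,low[5]=?,low[6]=1,low[7]=4,low[8]=6); scc=(scc[0]=0,scc[1]=1,scc[2]=?,scc[3]=?,scc[4]=?,scc[5]=?,scc[6]=1,scc[7]=?,scc[8]=?)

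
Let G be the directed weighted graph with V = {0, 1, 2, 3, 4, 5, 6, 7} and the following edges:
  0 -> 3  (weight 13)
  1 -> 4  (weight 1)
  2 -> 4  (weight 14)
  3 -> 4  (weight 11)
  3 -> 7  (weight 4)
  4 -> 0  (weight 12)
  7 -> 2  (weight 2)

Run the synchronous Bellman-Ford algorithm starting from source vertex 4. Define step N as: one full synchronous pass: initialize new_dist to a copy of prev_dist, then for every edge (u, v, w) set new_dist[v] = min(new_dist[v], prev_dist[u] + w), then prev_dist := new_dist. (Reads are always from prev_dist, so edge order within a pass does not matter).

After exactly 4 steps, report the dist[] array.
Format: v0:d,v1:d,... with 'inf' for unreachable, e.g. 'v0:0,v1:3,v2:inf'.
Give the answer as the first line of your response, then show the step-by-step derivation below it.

v0:12,v1:inf,v2:31,v3:25,v4:0,v5:inf,v6:inf,v7:29

step 1: dist = v0:12,v1:inf,v2:inf,v3:inf,v4:0,v5:inf,v6:inf,v7:inf
step 2: dist = v0:12,v1:inf,v2:inf,v3:25,v4:0,v5:inf,v6:inf,v7:inf
step 3: dist = v0:12,v1:inf,v2:inf,v3:25,v4:0,v5:inf,v6:inf,v7:29
step 4: dist = v0:12,v1:inf,v2:31,v3:25,v4:0,v5:inf,v6:inf,v7:29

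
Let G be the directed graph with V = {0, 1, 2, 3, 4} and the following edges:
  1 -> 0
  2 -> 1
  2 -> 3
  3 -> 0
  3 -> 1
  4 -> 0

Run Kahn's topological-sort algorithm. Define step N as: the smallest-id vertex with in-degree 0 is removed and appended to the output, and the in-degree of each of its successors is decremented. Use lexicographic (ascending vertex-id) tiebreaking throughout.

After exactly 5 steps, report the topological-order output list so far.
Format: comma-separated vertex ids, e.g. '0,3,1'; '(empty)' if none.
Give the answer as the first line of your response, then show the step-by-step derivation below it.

2,3,1,4,0

step 1: output 2; order=[2]; indeg=(3,1,0,0,0)
step 2: output 3; order=[2,3]; indeg=(2,0,0,0,0)
step 3: output 1; order=[2,3,1]; indeg=(1,0,0,0,0)
step 4: output 4; order=[2,3,1,4]; indeg=(0,0,0,0,0)
step 5: output 0; order=[2,3,1,4,0]; indeg=(0,0,0,0,0)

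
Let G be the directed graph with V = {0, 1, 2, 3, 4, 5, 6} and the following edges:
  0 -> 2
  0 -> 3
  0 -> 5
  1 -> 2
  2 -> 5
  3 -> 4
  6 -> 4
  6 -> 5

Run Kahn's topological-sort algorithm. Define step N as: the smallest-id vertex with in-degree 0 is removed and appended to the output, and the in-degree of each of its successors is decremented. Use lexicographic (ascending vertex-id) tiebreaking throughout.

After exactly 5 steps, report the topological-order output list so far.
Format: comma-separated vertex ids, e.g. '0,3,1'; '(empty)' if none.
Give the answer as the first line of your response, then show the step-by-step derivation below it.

0,1,2,3,6

step 1: output 0; order=[0]; indeg=(0,0,1,0,2,2,0)
step 2: output 1; order=[0,1]; indeg=(0,0,0,0,2,2,0)
step 3: output 2; order=[0,1,2]; indeg=(0,0,0,0,2,1,0)
step 4: output 3; order=[0,1,2,3]; indeg=(0,0,0,0,1,1,0)
step 5: output 6; order=[0,1,2,3,6]; indeg=(0,0,0,0,0,0,0)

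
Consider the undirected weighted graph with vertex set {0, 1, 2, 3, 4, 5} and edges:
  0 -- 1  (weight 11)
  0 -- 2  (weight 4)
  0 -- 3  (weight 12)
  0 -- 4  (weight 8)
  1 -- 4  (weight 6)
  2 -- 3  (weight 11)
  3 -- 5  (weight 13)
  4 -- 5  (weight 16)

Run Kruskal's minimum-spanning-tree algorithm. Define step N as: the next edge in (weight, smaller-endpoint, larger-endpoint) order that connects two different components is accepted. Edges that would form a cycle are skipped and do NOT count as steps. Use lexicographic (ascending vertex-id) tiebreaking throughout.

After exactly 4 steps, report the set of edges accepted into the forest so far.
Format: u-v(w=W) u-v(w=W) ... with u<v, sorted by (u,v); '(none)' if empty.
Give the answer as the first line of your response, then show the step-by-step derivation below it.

0-2(w=4) 0-4(w=8) 1-4(w=6) 2-3(w=11)

step 1: add edge 0-2 (w=4); MST = {0-2(w=4)}
step 2: add edge 1-4 (w=6); MST = {0-2(w=4) 1-4(w=6)}
step 3: add edge 0-4 (w=8); MST = {0-2(w=4) 0-4(w=8) 1-4(w=6)}
step 4: add edge 2-3 (w=11); MST = {0-2(w=4) 0-4(w=8) 1-4(w=6) 2-3(w=11)}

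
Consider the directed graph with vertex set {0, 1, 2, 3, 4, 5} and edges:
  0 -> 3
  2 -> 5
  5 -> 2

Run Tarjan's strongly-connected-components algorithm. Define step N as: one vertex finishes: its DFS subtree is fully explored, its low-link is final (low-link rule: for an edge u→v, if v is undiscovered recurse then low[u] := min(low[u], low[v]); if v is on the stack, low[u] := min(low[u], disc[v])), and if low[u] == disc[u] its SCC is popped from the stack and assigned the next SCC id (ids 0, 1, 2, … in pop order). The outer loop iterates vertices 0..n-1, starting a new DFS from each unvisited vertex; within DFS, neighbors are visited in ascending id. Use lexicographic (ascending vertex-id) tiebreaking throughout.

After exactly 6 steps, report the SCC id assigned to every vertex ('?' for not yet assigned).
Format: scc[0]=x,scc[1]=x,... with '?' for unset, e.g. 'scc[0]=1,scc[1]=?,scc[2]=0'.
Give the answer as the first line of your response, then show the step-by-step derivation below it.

scc[0]=1,scc[1]=2,scc[2]=3,scc[3]=0,scc[4]=4,scc[5]=3

step 1: low=(low[0]=0,low[1]=?,low[2]=?,low[3]=1,low[4]=?,low[5]=?); scc=(scc[0]=?,scc[1]=?,scc[2]=?,scc[3]=0,scc[4]=?,scc[5]=?)
step 2: low=(low[0]=0,low[1]=?,low[2]=?,low[3]=1,low[4]=?,low[5]=?); scc=(scc[0]=1,scc[1]=?,scc[2]=?,scc[3]=0,scc[4]=?,scc[5]=?)
step 3: low=(low[0]=0,low[1]=2,low[2]=?,low[3]=1,low[4]=?,low[5]=?); scc=(scc[0]=1,scc[1]=2,scc[2]=?,scc[3]=0,scc[4]=?,scc[5]=?)
step 4: low=(low[0]=0,low[1]=2,low[2]=3,low[3]=1,low[4]=?,low[5]=3); scc=(scc[0]=1,scc[1]=2,scc[2]=?,scc[3]=0,scc[4]=?,scc[5]=?)
step 5: low=(low[0]=0,low[1]=2,low[2]=3,low[3]=1,low[4]=?,low[5]=3); scc=(scc[0]=1,scc[1]=2,scc[2]=3,scc[3]=0,scc[4]=?,scc[5]=3)
step 6: low=(low[0]=0,low[1]=2,low[2]=3,low[3]=1,low[4]=5,low[5]=3); scc=(scc[0]=1,scc[1]=2,scc[2]=3,scc[3]=0,scc[4]=4,scc[5]=3)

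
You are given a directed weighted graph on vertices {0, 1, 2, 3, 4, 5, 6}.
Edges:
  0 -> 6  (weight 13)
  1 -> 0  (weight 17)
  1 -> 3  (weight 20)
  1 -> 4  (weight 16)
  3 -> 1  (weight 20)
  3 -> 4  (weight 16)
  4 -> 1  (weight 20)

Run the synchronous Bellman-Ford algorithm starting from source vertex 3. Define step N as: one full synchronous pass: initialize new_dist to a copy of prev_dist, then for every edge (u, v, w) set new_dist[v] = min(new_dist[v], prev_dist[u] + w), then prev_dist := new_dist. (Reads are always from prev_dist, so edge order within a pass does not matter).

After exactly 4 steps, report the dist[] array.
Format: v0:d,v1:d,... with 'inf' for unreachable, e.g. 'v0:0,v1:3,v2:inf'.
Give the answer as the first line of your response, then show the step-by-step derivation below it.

v0:37,v1:20,v2:inf,v3:0,v4:16,v5:inf,v6:50

step 1: dist = v0:inf,v1:20,v2:inf,v3:0,v4:16,v5:inf,v6:inf
step 2: dist = v0:37,v1:20,v2:inf,v3:0,v4:16,v5:inf,v6:inf
step 3: dist = v0:37,v1:20,v2:inf,v3:0,v4:16,v5:inf,v6:50
step 4: dist = v0:37,v1:20,v2:inf,v3:0,v4:16,v5:inf,v6:50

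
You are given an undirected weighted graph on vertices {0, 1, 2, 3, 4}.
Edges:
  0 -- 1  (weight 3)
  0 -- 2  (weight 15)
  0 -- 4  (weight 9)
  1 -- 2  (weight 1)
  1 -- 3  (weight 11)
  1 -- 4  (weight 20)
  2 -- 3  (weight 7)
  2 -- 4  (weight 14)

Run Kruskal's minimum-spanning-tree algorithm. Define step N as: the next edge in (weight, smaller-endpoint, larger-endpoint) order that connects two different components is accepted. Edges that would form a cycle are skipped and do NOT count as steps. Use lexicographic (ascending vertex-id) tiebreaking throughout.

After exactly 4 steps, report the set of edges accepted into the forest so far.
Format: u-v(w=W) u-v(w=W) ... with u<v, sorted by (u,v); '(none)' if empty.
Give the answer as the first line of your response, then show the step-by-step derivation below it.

0-1(w=3) 0-4(w=9) 1-2(w=1) 2-3(w=7)

step 1: add edge 1-2 (w=1); MST = {1-2(w=1)}
step 2: add edge 0-1 (w=3); MST = {0-1(w=3) 1-2(w=1)}
step 3: add edge 2-3 (w=7); MST = {0-1(w=3) 1-2(w=1) 2-3(w=7)}
step 4: add edge 0-4 (w=9); MST = {0-1(w=3) 0-4(w=9) 1-2(w=1) 2-3(w=7)}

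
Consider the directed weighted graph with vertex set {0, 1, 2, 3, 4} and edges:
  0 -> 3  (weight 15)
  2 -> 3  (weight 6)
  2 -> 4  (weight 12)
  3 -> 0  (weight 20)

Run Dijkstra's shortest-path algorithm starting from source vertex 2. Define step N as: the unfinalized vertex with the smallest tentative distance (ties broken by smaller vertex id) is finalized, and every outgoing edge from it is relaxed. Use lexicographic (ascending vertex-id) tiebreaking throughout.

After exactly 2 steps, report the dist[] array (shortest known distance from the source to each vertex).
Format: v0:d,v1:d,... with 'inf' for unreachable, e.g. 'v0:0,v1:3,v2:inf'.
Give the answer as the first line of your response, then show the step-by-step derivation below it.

v0:26,v1:inf,v2:0,v3:6,v4:12

step 1: dist = v0:inf,v1:inf,v2:0,v3:6,v4:12
step 2: dist = v0:26,v1:inf,v2:0,v3:6,v4:12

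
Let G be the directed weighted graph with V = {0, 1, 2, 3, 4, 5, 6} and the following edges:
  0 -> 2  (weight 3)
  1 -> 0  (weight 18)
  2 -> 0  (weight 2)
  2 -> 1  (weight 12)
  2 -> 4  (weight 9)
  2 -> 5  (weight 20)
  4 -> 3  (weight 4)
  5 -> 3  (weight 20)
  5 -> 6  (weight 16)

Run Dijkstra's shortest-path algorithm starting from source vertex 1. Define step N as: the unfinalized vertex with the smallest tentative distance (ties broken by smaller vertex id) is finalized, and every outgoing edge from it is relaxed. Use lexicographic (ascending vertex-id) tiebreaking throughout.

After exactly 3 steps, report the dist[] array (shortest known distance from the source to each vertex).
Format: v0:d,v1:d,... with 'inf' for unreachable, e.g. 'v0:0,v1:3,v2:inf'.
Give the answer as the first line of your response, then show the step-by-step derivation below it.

v0:18,v1:0,v2:21,v3:inf,v4:30,v5:41,v6:inf

step 1: dist = v0:18,v1:0,v2:inf,v3:inf,v4:inf,v5:inf,v6:inf
step 2: dist = v0:18,v1:0,v2:21,v3:inf,v4:inf,v5:inf,v6:inf
step 3: dist = v0:18,v1:0,v2:21,v3:inf,v4:30,v5:41,v6:inf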